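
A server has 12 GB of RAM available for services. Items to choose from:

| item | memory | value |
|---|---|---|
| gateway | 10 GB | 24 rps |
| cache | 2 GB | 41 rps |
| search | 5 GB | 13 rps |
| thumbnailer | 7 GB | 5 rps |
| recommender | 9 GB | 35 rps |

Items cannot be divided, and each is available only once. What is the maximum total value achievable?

76 rps

Check high-value combinations within 12 GB:
- cache+recommender: memory 2+9=11, value 41+35=76
- gateway+cache: memory 10+2=12, value 24+41=65
- cache+search: memory 2+5=7, value 41+13=54
Best: 76 rps.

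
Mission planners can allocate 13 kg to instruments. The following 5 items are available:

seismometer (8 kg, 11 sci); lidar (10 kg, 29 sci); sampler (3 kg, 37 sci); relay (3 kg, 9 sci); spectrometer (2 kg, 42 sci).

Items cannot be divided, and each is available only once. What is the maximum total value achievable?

Check high-value combinations within 13 kg:
- seismometer+sampler+spectrometer: mass 8+3+2=13, value 11+37+42=90
- sampler+relay+spectrometer: mass 3+3+2=8, value 37+9+42=88
- sampler+spectrometer: mass 3+2=5, value 37+42=79
Best: 90 sci.

90 sci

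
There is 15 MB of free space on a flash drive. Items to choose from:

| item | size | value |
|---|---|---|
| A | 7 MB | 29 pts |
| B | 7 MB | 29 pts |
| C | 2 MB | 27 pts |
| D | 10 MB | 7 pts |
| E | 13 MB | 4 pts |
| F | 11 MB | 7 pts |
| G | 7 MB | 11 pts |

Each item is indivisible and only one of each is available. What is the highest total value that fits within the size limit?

This is a 0/1 knapsack; check combinations near the capacity.
- A+B: size 7+7=14, value 29+29=58
- A+C: size 7+2=9, value 29+27=56
- B+C: size 7+2=9, value 29+27=56
Best: 58 pts.

58 pts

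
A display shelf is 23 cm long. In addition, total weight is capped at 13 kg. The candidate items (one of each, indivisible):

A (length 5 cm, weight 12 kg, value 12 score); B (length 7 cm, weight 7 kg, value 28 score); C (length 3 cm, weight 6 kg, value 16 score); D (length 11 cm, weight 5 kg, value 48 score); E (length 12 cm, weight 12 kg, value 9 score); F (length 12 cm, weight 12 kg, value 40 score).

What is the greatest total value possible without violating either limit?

76 score

Feasible sets respecting both limits:
- B+D: length 18, weight 12, value 76
- C+D: length 14, weight 11, value 64
- D: length 11, weight 5, value 48
- B+C: length 10, weight 13, value 44
Best: 76 score.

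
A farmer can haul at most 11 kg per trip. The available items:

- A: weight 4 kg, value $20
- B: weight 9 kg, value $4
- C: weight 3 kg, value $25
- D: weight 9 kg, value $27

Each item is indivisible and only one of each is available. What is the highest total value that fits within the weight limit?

Check high-value combinations within 11 kg:
- A+C: weight 4+3=7, value 20+25=45
- D: weight 9, value 27
- C: weight 3, value 25
- A: weight 4, value 20
Best: $45.

$45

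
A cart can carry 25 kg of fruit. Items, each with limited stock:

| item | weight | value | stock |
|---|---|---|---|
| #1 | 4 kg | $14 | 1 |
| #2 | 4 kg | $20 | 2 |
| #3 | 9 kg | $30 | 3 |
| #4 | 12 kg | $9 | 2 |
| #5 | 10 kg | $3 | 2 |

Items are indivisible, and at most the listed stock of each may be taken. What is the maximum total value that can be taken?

$84

Top feasible selections:
- 1×#1 + 2×#2 + 1×#3: weight 21, value 84
- 1×#2 + 2×#3: weight 22, value 80
Best: $84.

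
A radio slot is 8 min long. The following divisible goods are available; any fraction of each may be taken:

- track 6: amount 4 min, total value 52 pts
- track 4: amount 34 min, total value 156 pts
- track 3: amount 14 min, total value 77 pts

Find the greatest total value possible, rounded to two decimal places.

74.00

Take in order of value per unit:
- track 6 (52/4 per unit): all 4 → value 52, running total 52.00
- track 3 (77/14 per unit): 4 of 14 → value 4×77/14 = 22.0000, running total 74.00
Total 74.00.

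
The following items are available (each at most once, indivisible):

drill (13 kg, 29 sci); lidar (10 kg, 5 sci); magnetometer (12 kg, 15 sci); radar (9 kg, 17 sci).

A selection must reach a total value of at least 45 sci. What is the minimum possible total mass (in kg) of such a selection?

22

Subsets with value ≥ 45, sorted by total mass:
- drill+radar: mass 22, value 46
- drill+lidar+radar: mass 32, value 51
Minimum mass: 22 kg.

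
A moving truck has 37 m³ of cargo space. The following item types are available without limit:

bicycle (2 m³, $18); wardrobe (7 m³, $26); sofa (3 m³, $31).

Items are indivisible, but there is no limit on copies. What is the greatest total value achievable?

$377

Best value-per-unit is sofa at 31/3; filling with it alone gives 12×31 = 372.
Optimal mix: 2×bicycle + 11×sofa → volume 37, value 377.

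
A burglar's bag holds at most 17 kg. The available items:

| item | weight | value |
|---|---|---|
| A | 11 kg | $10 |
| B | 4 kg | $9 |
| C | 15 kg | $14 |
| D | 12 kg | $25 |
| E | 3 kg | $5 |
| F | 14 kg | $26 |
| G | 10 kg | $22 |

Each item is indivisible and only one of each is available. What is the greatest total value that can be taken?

Check high-value combinations within 17 kg:
- B+E+G: weight 4+3+10=17, value 9+5+22=36
- B+D: weight 4+12=16, value 9+25=34
- B+G: weight 4+10=14, value 9+22=31
Best: $36.

$36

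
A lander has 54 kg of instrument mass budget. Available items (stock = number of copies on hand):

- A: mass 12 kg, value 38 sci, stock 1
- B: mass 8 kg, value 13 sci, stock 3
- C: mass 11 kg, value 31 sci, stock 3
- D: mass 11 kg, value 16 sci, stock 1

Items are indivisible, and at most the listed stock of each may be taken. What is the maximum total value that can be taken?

Best selections within mass 54 and stock limits:
- 1×A + 1×B + 3×C: mass 53, value 144
- 1×A + 3×C: mass 45, value 131
- 1×A + 1×B + 2×C + 1×D: mass 53, value 129
Best: 144 sci.

144 sci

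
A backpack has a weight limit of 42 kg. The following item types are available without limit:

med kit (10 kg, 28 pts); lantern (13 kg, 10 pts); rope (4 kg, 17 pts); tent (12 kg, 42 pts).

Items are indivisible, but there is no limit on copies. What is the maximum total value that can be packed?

Best value-per-unit is rope at 17/4, and filling with it alone uses weight 10×4=40. No mix of the others beats 10×17 = 170.

170 pts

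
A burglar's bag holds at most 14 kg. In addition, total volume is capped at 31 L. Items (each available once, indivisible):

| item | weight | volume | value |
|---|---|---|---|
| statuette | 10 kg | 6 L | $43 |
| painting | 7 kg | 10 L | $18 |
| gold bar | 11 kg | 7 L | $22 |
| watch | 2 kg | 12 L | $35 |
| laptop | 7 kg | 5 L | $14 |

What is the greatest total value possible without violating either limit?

$78

Feasible sets respecting both limits:
- statuette+watch: weight 12, volume 18, value 78
- gold bar+watch: weight 13, volume 19, value 57
- painting+watch: weight 9, volume 22, value 53
Best: $78.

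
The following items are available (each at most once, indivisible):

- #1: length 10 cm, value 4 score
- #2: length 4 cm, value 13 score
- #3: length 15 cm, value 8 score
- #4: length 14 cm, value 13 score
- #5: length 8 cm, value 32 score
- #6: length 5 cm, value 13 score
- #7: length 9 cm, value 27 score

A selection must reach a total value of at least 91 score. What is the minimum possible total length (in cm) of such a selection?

40

Subsets with value ≥ 91, sorted by total length:
- #2+#4+#5+#6+#7: length 40, value 98
- #2+#3+#5+#6+#7: length 41, value 93
- #1+#2+#4+#5+#6+#7: length 50, value 102
Minimum length: 40 cm.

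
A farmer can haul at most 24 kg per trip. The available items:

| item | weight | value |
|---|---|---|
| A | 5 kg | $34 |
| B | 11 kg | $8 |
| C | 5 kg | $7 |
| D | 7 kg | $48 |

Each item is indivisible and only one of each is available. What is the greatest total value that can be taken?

$90

This is a 0/1 knapsack; check combinations near the capacity.
- A+B+D: weight 5+11+7=23, value 34+8+48=90
- A+C+D: weight 5+5+7=17, value 34+7+48=89
- A+D: weight 5+7=12, value 34+48=82
- B+C+D: weight 11+5+7=23, value 8+7+48=63
- B+D: weight 11+7=18, value 8+48=56
Best: $90.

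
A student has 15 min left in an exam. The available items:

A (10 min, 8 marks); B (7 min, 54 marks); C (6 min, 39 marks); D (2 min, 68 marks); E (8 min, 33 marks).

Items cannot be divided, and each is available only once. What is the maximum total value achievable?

This is a 0/1 knapsack; check combinations near the capacity.
- B+C+D: time 7+6+2=15, value 54+39+68=161
- B+D: time 7+2=9, value 54+68=122
- C+D: time 6+2=8, value 39+68=107
Best: 161 marks.

161 marks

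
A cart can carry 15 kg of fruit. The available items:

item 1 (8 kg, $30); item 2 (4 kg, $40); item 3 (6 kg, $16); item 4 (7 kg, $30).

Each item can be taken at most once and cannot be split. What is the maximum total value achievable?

Check high-value combinations within 15 kg:
- item 2+item 4: weight 4+7=11, value 40+30=70
- item 1+item 2: weight 8+4=12, value 30+40=70
- item 1+item 4: weight 8+7=15, value 30+30=60
- item 2+item 3: weight 4+6=10, value 40+16=56
Best: $70.

$70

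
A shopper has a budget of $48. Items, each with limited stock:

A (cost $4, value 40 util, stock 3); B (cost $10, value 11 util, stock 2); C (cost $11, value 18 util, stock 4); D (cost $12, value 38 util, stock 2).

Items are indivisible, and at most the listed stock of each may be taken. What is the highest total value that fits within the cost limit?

214 util

Best selections within cost 48 and stock limits:
- 3×A + 1×C + 2×D: cost 47, value 214
- 3×A + 1×B + 2×D: cost 46, value 207
- 3×A + 2×D: cost 36, value 196
Best: 214 util.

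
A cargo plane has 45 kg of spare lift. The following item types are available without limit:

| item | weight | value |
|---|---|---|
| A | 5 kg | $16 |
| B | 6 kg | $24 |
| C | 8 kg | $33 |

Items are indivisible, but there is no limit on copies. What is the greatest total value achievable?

$181

Best value-per-unit is C at 33/8; filling with it alone gives 5×33 = 165.
Optimal mix: 1×A + 5×C → weight 45, value 181.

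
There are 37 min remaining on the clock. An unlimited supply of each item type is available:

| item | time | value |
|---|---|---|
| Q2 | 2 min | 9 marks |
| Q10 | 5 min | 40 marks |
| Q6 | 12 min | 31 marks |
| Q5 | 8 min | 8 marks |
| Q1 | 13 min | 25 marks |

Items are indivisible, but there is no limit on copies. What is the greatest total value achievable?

289 marks

Best value-per-unit is Q10 at 40/5; filling with it alone gives 7×40 = 280.
Optimal mix: 1×Q2 + 7×Q10 → time 37, value 289.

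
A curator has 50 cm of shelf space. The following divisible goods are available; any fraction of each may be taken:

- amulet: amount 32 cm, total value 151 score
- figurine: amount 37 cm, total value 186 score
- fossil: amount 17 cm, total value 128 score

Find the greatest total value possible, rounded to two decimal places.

Take in order of value per unit:
- fossil (128/17 per unit): all 17 → value 128, running total 128.00
- figurine (186/37 per unit): 33 of 37 → value 33×186/37 = 165.8919, running total 293.89
Total 293.89.

293.89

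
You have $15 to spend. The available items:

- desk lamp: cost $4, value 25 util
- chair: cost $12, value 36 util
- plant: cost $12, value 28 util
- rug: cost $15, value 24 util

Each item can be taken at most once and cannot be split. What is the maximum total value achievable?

Check high-value combinations within $15:
- chair: cost 12, value 36
- plant: cost 12, value 28
- desk lamp: cost 4, value 25
- rug: cost 15, value 24
Best: 36 util.

36 util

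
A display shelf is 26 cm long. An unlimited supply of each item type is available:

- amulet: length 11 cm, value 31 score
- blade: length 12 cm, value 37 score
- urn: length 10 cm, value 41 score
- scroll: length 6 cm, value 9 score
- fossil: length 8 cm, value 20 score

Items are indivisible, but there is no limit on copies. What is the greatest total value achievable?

91 score

Best value-per-unit is urn at 41/10; filling with it alone gives 2×41 = 82.
Optimal mix: 2×urn + 1×scroll → length 26, value 91.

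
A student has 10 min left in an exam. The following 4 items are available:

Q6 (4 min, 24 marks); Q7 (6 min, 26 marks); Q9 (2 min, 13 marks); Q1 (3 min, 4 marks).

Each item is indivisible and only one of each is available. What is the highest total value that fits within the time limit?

50 marks

Check high-value combinations within 10 min:
- Q6+Q7: time 4+6=10, value 24+26=50
- Q6+Q9+Q1: time 4+2+3=9, value 24+13+4=41
- Q7+Q9: time 6+2=8, value 26+13=39
- Q6+Q9: time 4+2=6, value 24+13=37
Best: 50 marks.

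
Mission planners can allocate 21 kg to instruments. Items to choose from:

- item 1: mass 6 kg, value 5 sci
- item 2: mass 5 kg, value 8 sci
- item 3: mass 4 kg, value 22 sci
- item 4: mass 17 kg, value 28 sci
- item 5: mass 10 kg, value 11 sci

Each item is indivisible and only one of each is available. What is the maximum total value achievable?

50 sci

Check high-value combinations within 21 kg:
- item 3+item 4: mass 4+17=21, value 22+28=50
- item 2+item 3+item 5: mass 5+4+10=19, value 8+22+11=41
- item 1+item 3+item 5: mass 6+4+10=20, value 5+22+11=38
- item 1+item 2+item 3: mass 6+5+4=15, value 5+8+22=35
Best: 50 sci.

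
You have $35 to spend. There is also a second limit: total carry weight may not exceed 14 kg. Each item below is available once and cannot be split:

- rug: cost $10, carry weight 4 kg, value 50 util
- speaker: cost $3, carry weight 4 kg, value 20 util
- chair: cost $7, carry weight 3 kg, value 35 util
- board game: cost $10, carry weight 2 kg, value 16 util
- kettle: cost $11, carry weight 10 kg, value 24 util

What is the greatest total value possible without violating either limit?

121 util

Feasible sets respecting both limits:
- rug+speaker+chair+board game: cost 30, carry weight 13, value 121
- rug+speaker+chair: cost 20, carry weight 11, value 105
- rug+chair+board game: cost 27, carry weight 9, value 101
- rug+speaker+board game: cost 23, carry weight 10, value 86
Best: 121 util.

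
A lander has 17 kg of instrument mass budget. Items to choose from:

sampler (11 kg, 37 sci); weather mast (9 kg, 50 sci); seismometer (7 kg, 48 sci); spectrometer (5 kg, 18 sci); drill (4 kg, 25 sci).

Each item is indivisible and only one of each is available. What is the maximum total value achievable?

Check high-value combinations within 17 kg:
- weather mast+seismometer: mass 9+7=16, value 50+48=98
- seismometer+spectrometer+drill: mass 7+5+4=16, value 48+18+25=91
- weather mast+drill: mass 9+4=13, value 50+25=75
- seismometer+drill: mass 7+4=11, value 48+25=73
- weather mast+spectrometer: mass 9+5=14, value 50+18=68
Best: 98 sci.

98 sci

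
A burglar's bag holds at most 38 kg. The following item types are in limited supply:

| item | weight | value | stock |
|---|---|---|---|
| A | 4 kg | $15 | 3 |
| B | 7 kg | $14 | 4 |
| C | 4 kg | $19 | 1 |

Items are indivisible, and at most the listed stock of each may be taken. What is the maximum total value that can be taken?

$106

Top feasible selections:
- 3×A + 3×B + 1×C: weight 37, value 106
- 3×A + 2×B + 1×C: weight 30, value 92
Best: $106.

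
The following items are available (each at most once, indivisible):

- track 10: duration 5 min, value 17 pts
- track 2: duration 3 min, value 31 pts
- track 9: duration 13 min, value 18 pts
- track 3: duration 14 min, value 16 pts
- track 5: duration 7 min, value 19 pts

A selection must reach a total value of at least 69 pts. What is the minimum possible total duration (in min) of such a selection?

28

Subsets with value ≥ 69, sorted by total duration:
- track 10+track 2+track 9+track 5: duration 28, value 85
- track 10+track 2+track 3+track 5: duration 29, value 83
Minimum duration: 28 min.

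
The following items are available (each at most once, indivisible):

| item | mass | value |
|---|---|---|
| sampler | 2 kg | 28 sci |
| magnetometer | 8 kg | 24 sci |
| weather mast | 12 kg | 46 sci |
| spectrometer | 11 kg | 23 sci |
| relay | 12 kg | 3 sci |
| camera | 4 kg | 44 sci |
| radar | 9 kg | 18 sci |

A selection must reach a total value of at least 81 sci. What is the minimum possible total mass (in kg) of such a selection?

14

Subsets with value ≥ 81, sorted by total mass:
- sampler+magnetometer+camera: mass 14, value 96
- sampler+camera+radar: mass 15, value 90
Minimum mass: 14 kg.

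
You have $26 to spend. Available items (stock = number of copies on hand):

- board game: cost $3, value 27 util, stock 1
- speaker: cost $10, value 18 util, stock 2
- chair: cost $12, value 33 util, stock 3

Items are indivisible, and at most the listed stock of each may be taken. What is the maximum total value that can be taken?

Best selections within cost 26 and stock limits:
- 1×board game + 1×speaker + 1×chair: cost 25, value 78
- 2×chair: cost 24, value 66
- 1×board game + 2×speaker: cost 23, value 63
- 1×board game + 1×chair: cost 15, value 60
Best: 78 util.

78 util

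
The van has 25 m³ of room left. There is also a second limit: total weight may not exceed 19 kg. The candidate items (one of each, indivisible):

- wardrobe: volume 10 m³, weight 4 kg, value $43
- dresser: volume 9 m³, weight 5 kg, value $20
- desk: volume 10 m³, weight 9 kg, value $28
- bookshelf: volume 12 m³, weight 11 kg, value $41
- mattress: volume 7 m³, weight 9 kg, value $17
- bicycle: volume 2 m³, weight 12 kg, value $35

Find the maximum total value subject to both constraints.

$84

Feasible sets respecting both limits:
- wardrobe+bookshelf: volume 22, weight 15, value 84
- wardrobe+bicycle: volume 12, weight 16, value 78
- wardrobe+desk: volume 20, weight 13, value 71
Best: $84.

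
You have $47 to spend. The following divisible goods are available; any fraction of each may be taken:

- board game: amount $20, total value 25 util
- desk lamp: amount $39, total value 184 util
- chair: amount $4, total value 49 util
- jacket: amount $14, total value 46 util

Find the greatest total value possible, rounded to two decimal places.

246.14

Take in order of value per unit:
- chair (49/4 per unit): all 4 → value 49, running total 49.00
- desk lamp (184/39 per unit): all 39 → value 184, running total 233.00
- jacket (46/14 per unit): 4 of 14 → value 4×46/14 = 13.1429, running total 246.14
Total 246.14.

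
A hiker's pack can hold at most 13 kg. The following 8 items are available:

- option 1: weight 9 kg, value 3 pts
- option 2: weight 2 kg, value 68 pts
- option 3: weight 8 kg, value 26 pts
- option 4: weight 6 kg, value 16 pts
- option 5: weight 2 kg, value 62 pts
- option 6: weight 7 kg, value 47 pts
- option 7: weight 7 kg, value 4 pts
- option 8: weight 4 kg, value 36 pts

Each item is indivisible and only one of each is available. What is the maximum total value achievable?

177 pts

Check high-value combinations within 13 kg:
- option 2+option 5+option 6: weight 2+2+7=11, value 68+62+47=177
- option 2+option 5+option 8: weight 2+2+4=8, value 68+62+36=166
- option 2+option 3+option 5: weight 2+8+2=12, value 68+26+62=156
- option 2+option 6+option 8: weight 2+7+4=13, value 68+47+36=151
Best: 177 pts.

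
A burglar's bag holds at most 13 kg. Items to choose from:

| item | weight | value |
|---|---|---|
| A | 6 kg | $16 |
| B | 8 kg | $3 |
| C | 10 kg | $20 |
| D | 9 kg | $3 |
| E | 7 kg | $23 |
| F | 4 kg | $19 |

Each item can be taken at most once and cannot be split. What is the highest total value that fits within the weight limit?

$42

Check high-value combinations within 13 kg:
- E+F: weight 7+4=11, value 23+19=42
- A+E: weight 6+7=13, value 16+23=39
- A+F: weight 6+4=10, value 16+19=35
Best: $42.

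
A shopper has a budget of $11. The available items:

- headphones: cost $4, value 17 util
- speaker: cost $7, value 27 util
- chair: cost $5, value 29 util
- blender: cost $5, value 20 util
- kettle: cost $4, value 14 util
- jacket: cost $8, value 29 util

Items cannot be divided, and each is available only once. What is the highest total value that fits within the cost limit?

Check high-value combinations within $11:
- chair+blender: cost 5+5=10, value 29+20=49
- headphones+chair: cost 4+5=9, value 17+29=46
- headphones+speaker: cost 4+7=11, value 17+27=44
- chair+kettle: cost 5+4=9, value 29+14=43
- speaker+kettle: cost 7+4=11, value 27+14=41
Best: 49 util.

49 util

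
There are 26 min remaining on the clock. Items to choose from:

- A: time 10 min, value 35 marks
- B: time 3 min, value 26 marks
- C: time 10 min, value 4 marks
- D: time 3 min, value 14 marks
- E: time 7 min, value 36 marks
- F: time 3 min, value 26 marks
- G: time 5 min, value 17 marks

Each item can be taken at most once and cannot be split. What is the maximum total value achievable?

Check high-value combinations within 26 min:
- A+B+D+E+F: time 10+3+3+7+3=26, value 35+26+14+36+26=137
- A+B+E+F: time 10+3+7+3=23, value 35+26+36+26=123
- B+D+E+F+G: time 3+3+7+3+5=21, value 26+14+36+26+17=119
- A+B+D+F+G: time 10+3+3+3+5=24, value 35+26+14+26+17=118
- A+B+E+G: time 10+3+7+5=25, value 35+26+36+17=114
Best: 137 marks.

137 marks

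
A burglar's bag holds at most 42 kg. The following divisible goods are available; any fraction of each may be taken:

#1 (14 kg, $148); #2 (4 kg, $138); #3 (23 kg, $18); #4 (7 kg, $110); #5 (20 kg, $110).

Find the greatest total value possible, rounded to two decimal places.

Take in order of value per unit:
- #2 (138/4 per unit): all 4 → value 138, running total 138.00
- #4 (110/7 per unit): all 7 → value 110, running total 248.00
- #1 (148/14 per unit): all 14 → value 148, running total 396.00
- #5 (110/20 per unit): 17 of 20 → value 17×110/20 = 93.5000, running total 489.50
Total 489.50.

489.50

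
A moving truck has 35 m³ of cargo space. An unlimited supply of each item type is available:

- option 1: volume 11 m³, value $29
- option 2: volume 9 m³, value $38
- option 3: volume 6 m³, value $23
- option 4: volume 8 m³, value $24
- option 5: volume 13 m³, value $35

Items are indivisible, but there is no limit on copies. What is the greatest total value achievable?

Best value-per-unit is option 2 at 38/9; filling with it alone gives 3×38 = 114.
Optimal mix: 3×option 2 + 1×option 4 → volume 35, value 138.

$138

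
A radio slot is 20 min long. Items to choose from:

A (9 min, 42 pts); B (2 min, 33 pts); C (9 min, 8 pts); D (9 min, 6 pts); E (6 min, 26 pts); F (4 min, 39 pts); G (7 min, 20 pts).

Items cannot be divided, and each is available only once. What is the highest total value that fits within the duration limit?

118 pts

This is a 0/1 knapsack; check combinations near the capacity.
- B+E+F+G: duration 2+6+4+7=19, value 33+26+39+20=118
- A+B+F: duration 9+2+4=15, value 42+33+39=114
- A+E+F: duration 9+6+4=19, value 42+26+39=107
- A+B+E: duration 9+2+6=17, value 42+33+26=101
Best: 118 pts.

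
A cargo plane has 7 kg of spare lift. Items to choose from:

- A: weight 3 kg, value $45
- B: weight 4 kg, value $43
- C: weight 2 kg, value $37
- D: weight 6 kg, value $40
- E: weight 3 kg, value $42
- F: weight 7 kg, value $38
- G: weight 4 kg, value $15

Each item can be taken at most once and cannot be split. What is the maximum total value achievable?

This is a 0/1 knapsack; check combinations near the capacity.
- A+B: weight 3+4=7, value 45+43=88
- A+E: weight 3+3=6, value 45+42=87
- B+E: weight 4+3=7, value 43+42=85
Best: $88.

$88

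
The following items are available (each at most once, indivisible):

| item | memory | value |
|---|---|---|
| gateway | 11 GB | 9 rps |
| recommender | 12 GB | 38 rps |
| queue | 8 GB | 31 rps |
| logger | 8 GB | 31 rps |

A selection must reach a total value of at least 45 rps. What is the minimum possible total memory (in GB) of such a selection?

Subsets with value ≥ 45, sorted by total memory:
- queue+logger: memory 16, value 62
- recommender+queue: memory 20, value 69
Minimum memory: 16 GB.

16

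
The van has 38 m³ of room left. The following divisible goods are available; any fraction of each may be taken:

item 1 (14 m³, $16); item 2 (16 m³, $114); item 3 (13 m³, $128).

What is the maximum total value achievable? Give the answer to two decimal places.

252.29

Take in order of value per unit:
- item 3 (128/13 per unit): all 13 → value 128, running total 128.00
- item 2 (114/16 per unit): all 16 → value 114, running total 242.00
- item 1 (16/14 per unit): 9 of 14 → value 9×16/14 = 10.2857, running total 252.29
Total 252.29.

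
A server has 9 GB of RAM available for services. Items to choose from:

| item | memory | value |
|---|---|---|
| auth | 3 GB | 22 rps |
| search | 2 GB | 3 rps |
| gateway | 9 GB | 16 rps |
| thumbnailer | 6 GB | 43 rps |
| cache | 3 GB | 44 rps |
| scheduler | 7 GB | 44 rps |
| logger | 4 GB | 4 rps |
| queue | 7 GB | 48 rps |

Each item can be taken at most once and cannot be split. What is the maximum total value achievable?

87 rps

Check high-value combinations within 9 GB:
- thumbnailer+cache: memory 6+3=9, value 43+44=87
- auth+search+cache: memory 3+2+3=8, value 22+3+44=69
- auth+cache: memory 3+3=6, value 22+44=66
- auth+thumbnailer: memory 3+6=9, value 22+43=65
Best: 87 rps.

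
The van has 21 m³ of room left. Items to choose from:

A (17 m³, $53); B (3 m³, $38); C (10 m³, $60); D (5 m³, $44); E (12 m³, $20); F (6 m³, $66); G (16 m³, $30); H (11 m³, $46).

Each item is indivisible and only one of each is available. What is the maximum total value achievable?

$170

Check high-value combinations within 21 m³:
- C+D+F: volume 10+5+6=21, value 60+44+66=170
- B+C+F: volume 3+10+6=19, value 38+60+66=164
- B+F+H: volume 3+6+11=20, value 38+66+46=150
- B+D+F: volume 3+5+6=14, value 38+44+66=148
Best: $170.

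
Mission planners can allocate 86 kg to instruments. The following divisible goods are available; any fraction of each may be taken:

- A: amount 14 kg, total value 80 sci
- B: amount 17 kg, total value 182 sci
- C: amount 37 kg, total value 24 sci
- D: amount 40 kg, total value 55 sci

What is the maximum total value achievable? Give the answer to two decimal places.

326.73

Take in order of value per unit:
- B (182/17 per unit): all 17 → value 182, running total 182.00
- A (80/14 per unit): all 14 → value 80, running total 262.00
- D (55/40 per unit): all 40 → value 55, running total 317.00
- C (24/37 per unit): 15 of 37 → value 15×24/37 = 9.7297, running total 326.73
Total 326.73.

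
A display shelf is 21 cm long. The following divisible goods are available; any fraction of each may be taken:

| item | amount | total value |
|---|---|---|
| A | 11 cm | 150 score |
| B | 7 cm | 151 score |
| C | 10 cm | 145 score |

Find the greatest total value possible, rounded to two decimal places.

Take in order of value per unit:
- B (151/7 per unit): all 7 → value 151, running total 151.00
- C (145/10 per unit): all 10 → value 145, running total 296.00
- A (150/11 per unit): 4 of 11 → value 4×150/11 = 54.5455, running total 350.55
Total 350.55.

350.55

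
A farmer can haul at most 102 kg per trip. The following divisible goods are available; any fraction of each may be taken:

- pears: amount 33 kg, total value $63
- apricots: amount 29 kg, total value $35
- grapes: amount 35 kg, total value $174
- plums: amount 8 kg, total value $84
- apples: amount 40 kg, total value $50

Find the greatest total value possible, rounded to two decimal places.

353.50

Take in order of value per unit:
- plums (84/8 per unit): all 8 → value 84, running total 84.00
- grapes (174/35 per unit): all 35 → value 174, running total 258.00
- pears (63/33 per unit): all 33 → value 63, running total 321.00
- apples (50/40 per unit): 26 of 40 → value 26×50/40 = 32.5000, running total 353.50
Total 353.50.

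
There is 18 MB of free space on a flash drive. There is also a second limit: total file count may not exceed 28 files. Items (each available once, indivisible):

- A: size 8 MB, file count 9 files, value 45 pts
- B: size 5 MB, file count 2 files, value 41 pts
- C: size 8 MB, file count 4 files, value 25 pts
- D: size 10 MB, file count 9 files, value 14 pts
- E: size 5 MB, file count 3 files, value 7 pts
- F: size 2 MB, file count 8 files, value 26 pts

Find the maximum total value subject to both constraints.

Feasible sets respecting both limits:
- A+B+F: size 15, file count 19, value 112
- A+C+F: size 18, file count 21, value 96
- A+B+E: size 18, file count 14, value 93
- B+C+F: size 15, file count 14, value 92
Best: 112 pts.

112 pts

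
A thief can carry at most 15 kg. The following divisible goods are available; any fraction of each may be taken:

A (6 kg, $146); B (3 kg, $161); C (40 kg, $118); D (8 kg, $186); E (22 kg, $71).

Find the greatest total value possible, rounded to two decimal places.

446.50

Take in order of value per unit:
- B (161/3 per unit): all 3 → value 161, running total 161.00
- A (146/6 per unit): all 6 → value 146, running total 307.00
- D (186/8 per unit): 6 of 8 → value 6×186/8 = 139.5000, running total 446.50
Total 446.50.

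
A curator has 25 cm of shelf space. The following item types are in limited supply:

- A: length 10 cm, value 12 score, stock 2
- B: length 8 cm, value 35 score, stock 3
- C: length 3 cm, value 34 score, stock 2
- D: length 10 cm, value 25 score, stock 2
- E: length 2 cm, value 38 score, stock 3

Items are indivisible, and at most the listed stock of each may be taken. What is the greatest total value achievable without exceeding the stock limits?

218 score

Top feasible selections:
- 2×B + 1×C + 3×E: length 25, value 218
- 1×B + 2×C + 3×E: length 20, value 217
- 2×C + 1×D + 3×E: length 22, value 207
- 1×A + 2×C + 3×E: length 22, value 194
Best: 218 score.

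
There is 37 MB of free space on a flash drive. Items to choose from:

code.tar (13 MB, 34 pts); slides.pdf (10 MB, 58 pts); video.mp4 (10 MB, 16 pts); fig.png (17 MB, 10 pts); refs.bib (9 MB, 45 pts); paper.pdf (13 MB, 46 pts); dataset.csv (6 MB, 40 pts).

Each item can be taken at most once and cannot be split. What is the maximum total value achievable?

159 pts

Check high-value combinations within 37 MB:
- slides.pdf+video.mp4+refs.bib+dataset.csv: size 10+10+9+6=35, value 58+16+45+40=159
- slides.pdf+refs.bib+paper.pdf: size 10+9+13=32, value 58+45+46=149
- slides.pdf+paper.pdf+dataset.csv: size 10+13+6=29, value 58+46+40=144
- slides.pdf+refs.bib+dataset.csv: size 10+9+6=25, value 58+45+40=143
Best: 159 pts.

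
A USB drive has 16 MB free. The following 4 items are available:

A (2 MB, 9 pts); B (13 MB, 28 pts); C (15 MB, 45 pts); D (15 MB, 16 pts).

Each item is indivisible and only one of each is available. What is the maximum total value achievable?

Check high-value combinations within 16 MB:
- C: size 15, value 45
- A+B: size 2+13=15, value 9+28=37
- B: size 13, value 28
- D: size 15, value 16
- A: size 2, value 9
Best: 45 pts.

45 pts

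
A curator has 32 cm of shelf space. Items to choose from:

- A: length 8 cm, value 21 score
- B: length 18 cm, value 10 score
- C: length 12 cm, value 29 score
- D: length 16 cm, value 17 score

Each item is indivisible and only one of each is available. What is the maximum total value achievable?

50 score

Check high-value combinations within 32 cm:
- A+C: length 8+12=20, value 21+29=50
- C+D: length 12+16=28, value 29+17=46
- B+C: length 18+12=30, value 10+29=39
- A+D: length 8+16=24, value 21+17=38
Best: 50 score.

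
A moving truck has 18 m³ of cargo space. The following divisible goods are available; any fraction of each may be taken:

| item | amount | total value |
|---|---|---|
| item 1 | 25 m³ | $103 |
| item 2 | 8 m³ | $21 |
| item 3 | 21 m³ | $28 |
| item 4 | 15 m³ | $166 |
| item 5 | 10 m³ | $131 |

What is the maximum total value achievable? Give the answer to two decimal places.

Take in order of value per unit:
- item 5 (131/10 per unit): all 10 → value 131, running total 131.00
- item 4 (166/15 per unit): 8 of 15 → value 8×166/15 = 88.5333, running total 219.53
Total 219.53.

219.53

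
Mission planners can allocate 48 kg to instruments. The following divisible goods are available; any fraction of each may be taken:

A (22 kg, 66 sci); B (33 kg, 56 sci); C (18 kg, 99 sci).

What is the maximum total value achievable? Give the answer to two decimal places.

Take in order of value per unit:
- C (99/18 per unit): all 18 → value 99, running total 99.00
- A (66/22 per unit): all 22 → value 66, running total 165.00
- B (56/33 per unit): 8 of 33 → value 8×56/33 = 13.5758, running total 178.58
Total 178.58.

178.58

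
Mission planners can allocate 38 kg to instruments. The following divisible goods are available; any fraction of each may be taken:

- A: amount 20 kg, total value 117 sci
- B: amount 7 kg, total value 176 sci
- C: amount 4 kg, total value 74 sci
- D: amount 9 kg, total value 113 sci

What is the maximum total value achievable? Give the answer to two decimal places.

468.30

Take in order of value per unit:
- B (176/7 per unit): all 7 → value 176, running total 176.00
- C (74/4 per unit): all 4 → value 74, running total 250.00
- D (113/9 per unit): all 9 → value 113, running total 363.00
- A (117/20 per unit): 18 of 20 → value 18×117/20 = 105.3000, running total 468.30
Total 468.30.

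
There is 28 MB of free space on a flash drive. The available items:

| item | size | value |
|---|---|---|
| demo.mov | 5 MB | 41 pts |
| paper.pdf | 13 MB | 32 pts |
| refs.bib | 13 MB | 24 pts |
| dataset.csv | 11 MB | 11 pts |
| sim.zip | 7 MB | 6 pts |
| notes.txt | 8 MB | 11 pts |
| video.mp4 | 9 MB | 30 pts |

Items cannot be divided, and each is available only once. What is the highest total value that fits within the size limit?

103 pts

This is a 0/1 knapsack; check combinations near the capacity.
- demo.mov+paper.pdf+video.mp4: size 5+13+9=27, value 41+32+30=103
- demo.mov+refs.bib+video.mp4: size 5+13+9=27, value 41+24+30=95
- demo.mov+paper.pdf+notes.txt: size 5+13+8=26, value 41+32+11=84
- demo.mov+notes.txt+video.mp4: size 5+8+9=22, value 41+11+30=82
- demo.mov+dataset.csv+video.mp4: size 5+11+9=25, value 41+11+30=82
Best: 103 pts.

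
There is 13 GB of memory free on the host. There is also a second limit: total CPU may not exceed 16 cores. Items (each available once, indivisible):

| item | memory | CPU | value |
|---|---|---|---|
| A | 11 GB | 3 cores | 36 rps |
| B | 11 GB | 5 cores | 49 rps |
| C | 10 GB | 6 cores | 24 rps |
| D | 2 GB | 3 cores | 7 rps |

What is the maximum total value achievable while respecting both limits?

56 rps

Feasible sets respecting both limits:
- B+D: memory 13, CPU 8, value 56
- B: memory 11, CPU 5, value 49
- A+D: memory 13, CPU 6, value 43
- A: memory 11, CPU 3, value 36
Best: 56 rps.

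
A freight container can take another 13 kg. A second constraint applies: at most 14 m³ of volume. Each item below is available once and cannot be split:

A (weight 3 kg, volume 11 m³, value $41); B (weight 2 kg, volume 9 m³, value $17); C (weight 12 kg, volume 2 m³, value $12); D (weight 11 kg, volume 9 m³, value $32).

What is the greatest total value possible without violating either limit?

$41

Feasible sets respecting both limits:
- A: weight 3, volume 11, value 41
- D: weight 11, volume 9, value 32
- B: weight 2, volume 9, value 17
Best: $41.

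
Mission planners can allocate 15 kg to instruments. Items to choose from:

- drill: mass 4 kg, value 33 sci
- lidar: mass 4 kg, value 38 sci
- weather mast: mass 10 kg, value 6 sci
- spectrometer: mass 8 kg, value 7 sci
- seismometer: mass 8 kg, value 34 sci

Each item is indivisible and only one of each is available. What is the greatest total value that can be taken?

Check high-value combinations within 15 kg:
- lidar+seismometer: mass 4+8=12, value 38+34=72
- drill+lidar: mass 4+4=8, value 33+38=71
- drill+seismometer: mass 4+8=12, value 33+34=67
Best: 72 sci.

72 sci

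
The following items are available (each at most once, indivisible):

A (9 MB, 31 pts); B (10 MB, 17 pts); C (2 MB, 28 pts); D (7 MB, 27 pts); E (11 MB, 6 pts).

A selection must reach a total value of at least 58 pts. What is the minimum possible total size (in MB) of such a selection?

11

Subsets with value ≥ 58, sorted by total size:
- A+C: size 11, value 59
- A+D: size 16, value 58
Minimum size: 11 MB.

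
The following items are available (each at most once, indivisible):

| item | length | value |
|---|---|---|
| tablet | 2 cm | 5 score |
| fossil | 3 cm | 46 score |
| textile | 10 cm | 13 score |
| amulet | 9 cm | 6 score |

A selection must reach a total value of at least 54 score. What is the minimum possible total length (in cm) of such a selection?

13

Subsets with value ≥ 54, sorted by total length:
- fossil+textile: length 13, value 59
- tablet+fossil+amulet: length 14, value 57
- tablet+fossil+textile: length 15, value 64
- fossil+textile+amulet: length 22, value 65
Minimum length: 13 cm.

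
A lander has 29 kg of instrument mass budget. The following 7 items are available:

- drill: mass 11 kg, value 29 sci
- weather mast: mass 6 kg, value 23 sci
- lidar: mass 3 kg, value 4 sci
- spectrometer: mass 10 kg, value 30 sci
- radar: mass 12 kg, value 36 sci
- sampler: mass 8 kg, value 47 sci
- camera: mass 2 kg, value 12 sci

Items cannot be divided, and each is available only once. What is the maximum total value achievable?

Check high-value combinations within 29 kg:
- weather mast+radar+sampler+camera: mass 6+12+8+2=28, value 23+36+47+12=118
- weather mast+lidar+spectrometer+sampler+camera: mass 6+3+10+8+2=29, value 23+4+30+47+12=116
- weather mast+spectrometer+sampler+camera: mass 6+10+8+2=26, value 23+30+47+12=112
- drill+weather mast+sampler+camera: mass 11+6+8+2=27, value 29+23+47+12=111
- weather mast+lidar+radar+sampler: mass 6+3+12+8=29, value 23+4+36+47=110
Best: 118 sci.

118 sci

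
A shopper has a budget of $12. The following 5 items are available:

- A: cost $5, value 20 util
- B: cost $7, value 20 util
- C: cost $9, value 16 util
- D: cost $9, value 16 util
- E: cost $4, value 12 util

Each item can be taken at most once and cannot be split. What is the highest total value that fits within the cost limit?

40 util

Check high-value combinations within $12:
- A+B: cost 5+7=12, value 20+20=40
- A+E: cost 5+4=9, value 20+12=32
- B+E: cost 7+4=11, value 20+12=32
- A: cost 5, value 20
- B: cost 7, value 20
Best: 40 util.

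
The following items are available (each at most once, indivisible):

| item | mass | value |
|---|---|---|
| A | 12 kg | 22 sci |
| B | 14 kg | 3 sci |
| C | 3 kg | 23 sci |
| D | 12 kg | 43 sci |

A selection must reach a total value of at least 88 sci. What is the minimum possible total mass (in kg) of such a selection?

Subsets with value ≥ 88, sorted by total mass:
- A+C+D: mass 27, value 88
- A+B+C+D: mass 41, value 91
Minimum mass: 27 kg.

27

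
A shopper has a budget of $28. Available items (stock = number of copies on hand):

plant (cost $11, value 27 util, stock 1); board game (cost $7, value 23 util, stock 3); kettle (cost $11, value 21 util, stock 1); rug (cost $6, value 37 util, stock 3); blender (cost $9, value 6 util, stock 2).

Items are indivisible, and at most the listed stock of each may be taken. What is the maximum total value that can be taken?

Top feasible selections:
- 1×board game + 3×rug: cost 25, value 134
- 2×board game + 2×rug: cost 26, value 120
Best: 134 util.

134 util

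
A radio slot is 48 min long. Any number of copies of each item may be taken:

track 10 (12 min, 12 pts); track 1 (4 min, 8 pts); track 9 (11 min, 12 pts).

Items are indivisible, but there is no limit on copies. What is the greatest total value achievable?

96 pts

Best value-per-unit is track 1 at 8/4, and filling with it alone uses duration 12×4=48. No mix of the others beats 12×8 = 96.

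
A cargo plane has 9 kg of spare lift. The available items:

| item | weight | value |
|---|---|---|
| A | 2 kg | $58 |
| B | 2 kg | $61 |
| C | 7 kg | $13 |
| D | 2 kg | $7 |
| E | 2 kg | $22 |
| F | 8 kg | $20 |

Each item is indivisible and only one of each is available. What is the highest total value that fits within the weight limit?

Check high-value combinations within 9 kg:
- A+B+D+E: weight 2+2+2+2=8, value 58+61+7+22=148
- A+B+E: weight 2+2+2=6, value 58+61+22=141
- A+B+D: weight 2+2+2=6, value 58+61+7=126
- A+B: weight 2+2=4, value 58+61=119
Best: $148.

$148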